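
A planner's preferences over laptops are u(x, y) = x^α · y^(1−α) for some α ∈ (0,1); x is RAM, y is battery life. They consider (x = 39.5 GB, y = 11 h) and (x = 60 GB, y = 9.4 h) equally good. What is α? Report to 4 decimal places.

Indifference: 39.5^α · 11^(1−α) = 60^α · 9.4^(1−α).
(39.5/60)^α = (9.4/11)^(1−α); take logs: α·ln(39.5/60) = (1−α)·ln(9.4/11), i.e. α·-0.4180439 = (1−α)·-0.1571856.
Thus α·(-0.5752295) = -0.1571856, so α = -0.1571856/-0.5752295 ≈ 0.2733.

α ≈ 0.2733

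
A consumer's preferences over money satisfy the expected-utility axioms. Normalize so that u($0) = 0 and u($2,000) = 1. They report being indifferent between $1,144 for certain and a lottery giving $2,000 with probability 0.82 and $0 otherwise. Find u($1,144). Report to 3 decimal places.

The indifference gives u($1,144) = 0.82·u($2,000) + 0.18·u($0) = 0.82·1 + 0.18·0 = 0.82.

0.820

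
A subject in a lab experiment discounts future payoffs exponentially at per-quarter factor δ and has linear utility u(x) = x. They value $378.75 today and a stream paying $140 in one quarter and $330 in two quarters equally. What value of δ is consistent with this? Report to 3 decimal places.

Equating present values: 378.75 = 140δ + 330δ².
That is, 330δ² + 140δ − 378.75 = 0, a quadratic in δ.
δ = (−140 + √(140² + 4·330·378.75)) / (2·330) = (−140 + √519550.00) / 660 ≈ 0.880.

δ ≈ 0.880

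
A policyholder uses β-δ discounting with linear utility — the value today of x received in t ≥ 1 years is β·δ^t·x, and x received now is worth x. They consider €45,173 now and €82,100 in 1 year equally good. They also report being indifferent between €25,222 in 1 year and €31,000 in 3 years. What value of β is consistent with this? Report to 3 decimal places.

β ≈ 0.610

From the later pair, β·δ^1·25222 = β·δ^3·31000; dividing through, δ^2 = 25222/31000 = 0.81361, so δ = 0.90200.
The first indifference: 45173 = β·δ·82100, so β = 45173/(δ·82100) = 45173/(0.90200·82100) ≈ 0.610.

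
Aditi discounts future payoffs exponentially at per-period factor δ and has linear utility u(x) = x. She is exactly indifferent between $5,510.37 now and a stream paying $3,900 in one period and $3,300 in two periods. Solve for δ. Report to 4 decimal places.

The stream is worth 3900δ + 3300δ² today, so 3900δ + 3300δ² = 5510.37.
So 3300δ² + 3900δ − 5510.37 = 0.
By the quadratic formula (taking the positive root), δ = (−3900 + √87946884.00) / 6600 ≈ 0.8300.

δ ≈ 0.8300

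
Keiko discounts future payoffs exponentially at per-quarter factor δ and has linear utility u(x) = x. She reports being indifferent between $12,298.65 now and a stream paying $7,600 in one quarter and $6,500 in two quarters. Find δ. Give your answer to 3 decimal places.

δ ≈ 0.910

Present value of the stream is 7600·δ + 6500·δ². Indifference gives 7600δ + 6500δ² = 12298.65.
Rearranged: 6500δ² + 7600δ − 12298.65 = 0.
The positive root is δ = [−7600 + √(7600² + 4·6500·12298.65)] / (2·6500) = (−7600 + 19430.000)/13000 ≈ 0.910.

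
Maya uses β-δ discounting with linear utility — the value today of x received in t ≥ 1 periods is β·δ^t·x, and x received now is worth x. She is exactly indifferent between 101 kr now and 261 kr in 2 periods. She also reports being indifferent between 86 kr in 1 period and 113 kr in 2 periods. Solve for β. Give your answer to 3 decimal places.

Both payoffs in the second observation are in the future, so β drops out: δ^1·86 = δ^2·113 ⇒ δ = 86/113 = 0.76106.
Substituting δ into 101 = β·δ^2·261: β = 101/(151.175) ≈ 0.668.

β ≈ 0.668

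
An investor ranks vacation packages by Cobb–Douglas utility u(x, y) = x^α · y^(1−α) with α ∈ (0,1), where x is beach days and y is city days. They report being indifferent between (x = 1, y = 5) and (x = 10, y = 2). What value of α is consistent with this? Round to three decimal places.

The Cobb–Douglas utilities coincide, so 1^α·5^(1−α) = 10^α·2^(1−α).
Taking logs: α·ln 1 + (1−α)·ln 5 = α·ln 10 + (1−α)·ln 2, i.e. α·-2.302585 = (1−α)·-0.916291.
Thus α·(-3.218876) = -0.916291, so α = -0.916291/-3.218876 ≈ 0.285.

α ≈ 0.285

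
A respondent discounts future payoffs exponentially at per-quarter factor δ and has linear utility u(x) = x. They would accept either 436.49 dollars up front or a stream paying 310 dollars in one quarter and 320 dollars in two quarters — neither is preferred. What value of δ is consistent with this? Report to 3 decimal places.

δ ≈ 0.780

Equating present values: 436.49 = 310δ + 320δ².
Rearranged: 320δ² + 310δ − 436.49 = 0.
δ = (−310 + √(310² + 4·320·436.49)) / (2·320) = (−310 + √654807.20) / 640 ≈ 0.780.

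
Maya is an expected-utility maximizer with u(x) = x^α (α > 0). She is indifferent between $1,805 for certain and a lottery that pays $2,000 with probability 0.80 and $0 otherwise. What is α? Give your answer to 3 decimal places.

Since u(0) = 0, the lottery's EU is 0.80·2000^α.
Indifference: 1805^α = 0.80·2000^α, so (1805/2000)^α = 0.80.
Taking logs: α·ln(1805/2000) = ln(0.80), so α = -0.223144 / -0.102587 ≈ 2.175.

α ≈ 2.175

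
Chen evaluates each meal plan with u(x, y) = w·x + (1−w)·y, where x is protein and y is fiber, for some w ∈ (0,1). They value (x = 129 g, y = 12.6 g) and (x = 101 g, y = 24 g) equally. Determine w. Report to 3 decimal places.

Equating utilities: w·129 + (1−w)·12.6 = w·101 + (1−w)·24.
w·(129−101) = (1−w)·(24−12.6), i.e. w·28 = (1−w)·11.4.
Hence w = 11.4/(28+11.4) = 11.4/39.4 = 0.289.

w = 0.289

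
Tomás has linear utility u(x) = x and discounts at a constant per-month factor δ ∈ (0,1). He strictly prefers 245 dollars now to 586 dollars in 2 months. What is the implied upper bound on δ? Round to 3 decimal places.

Under u(x) = x this choice says 245 > δ^2·586.
So δ^2 < 245/586 = 0.41809; taking the square root of both positive sides preserves the inequality.
δ < (245/586)^(1/2) ≈ 0.647.

δ < 0.647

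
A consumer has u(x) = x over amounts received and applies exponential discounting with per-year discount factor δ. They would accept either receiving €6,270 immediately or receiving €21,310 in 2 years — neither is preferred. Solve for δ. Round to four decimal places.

The payoff in 2 years is discounted by δ^2, so u(6270) = δ^2·u(21310) and δ^2 = u(6270)/u(21310).
With u(x) = x: δ^2 = 6270/21310 = 0.29423.
So δ = 0.29423^(1/2) ≈ 0.5424.

δ ≈ 0.5424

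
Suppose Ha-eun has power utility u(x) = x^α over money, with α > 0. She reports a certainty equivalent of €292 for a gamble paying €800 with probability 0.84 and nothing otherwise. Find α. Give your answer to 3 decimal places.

EU(lottery) = 0.84·800^α + 0.16·0 = 0.84·800^α.
Equating: 292^α = 0.84·800^α, i.e. 0.3650^α = 0.84.
α = ln(0.84) / ln(292/800) = -0.174353/-1.007858 ≈ 0.173.

α ≈ 0.173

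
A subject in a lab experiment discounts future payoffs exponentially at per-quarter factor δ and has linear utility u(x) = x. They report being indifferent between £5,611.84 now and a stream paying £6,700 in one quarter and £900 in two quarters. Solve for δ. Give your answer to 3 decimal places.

δ ≈ 0.760

The stream is worth 6700δ + 900δ² today, so 6700δ + 900δ² = 5611.84.
That is, 900δ² + 6700δ − 5611.84 = 0, a quadratic in δ.
δ = (−6700 + √(6700² + 4·900·5611.84)) / (2·900) = (−6700 + √65092624.00) / 1800 ≈ 0.760.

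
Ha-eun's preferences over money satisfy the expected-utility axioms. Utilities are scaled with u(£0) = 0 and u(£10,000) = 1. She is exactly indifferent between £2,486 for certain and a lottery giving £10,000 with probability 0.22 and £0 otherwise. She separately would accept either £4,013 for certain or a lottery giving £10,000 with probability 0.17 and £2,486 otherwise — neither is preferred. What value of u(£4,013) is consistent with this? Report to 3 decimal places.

0.353

First, u(£2,486) = 0.22·u(£10,000) + 0.78·u(£0) = 0.22.
Then u(£4,013) = 0.17·u(£10,000) + 0.83·u(£2,486) = 0.17·1.00 + 0.83·0.22 = 0.3526.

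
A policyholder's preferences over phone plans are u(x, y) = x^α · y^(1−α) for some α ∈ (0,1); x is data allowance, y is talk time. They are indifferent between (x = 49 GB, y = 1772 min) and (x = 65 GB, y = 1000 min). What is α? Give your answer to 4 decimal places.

α ≈ 0.6694

Set the two utilities equal: 49^α·1772^(1−α) = 65^α·1000^(1−α).
(49/65)^α = (1000/1772)^(1−α); take logs: α·ln(49/65) = (1−α)·ln(1000/1772), i.e. α·-0.2825670 = (1−α)·-0.5721089.
So α/(1−α) = (-0.5721089)/(-0.2825670) = 2.0246841, and α = 2.0246841/3.0246841 ≈ 0.6694.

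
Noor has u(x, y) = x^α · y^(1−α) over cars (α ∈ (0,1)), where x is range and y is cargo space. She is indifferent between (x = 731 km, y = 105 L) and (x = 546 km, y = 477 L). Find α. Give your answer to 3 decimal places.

Set the two utilities equal: 731^α·105^(1−α) = 546^α·477^(1−α).
Rearrange to (731/546)^α = (477/105)^(1−α) and take logs: α·0.291794 = (1−α)·1.513556.
With A = 0.291794 and B = 1.513556: α·A = (1−α)·B, so α = B/(A+B) = 1.513556/1.805350 ≈ 0.838.

α ≈ 0.838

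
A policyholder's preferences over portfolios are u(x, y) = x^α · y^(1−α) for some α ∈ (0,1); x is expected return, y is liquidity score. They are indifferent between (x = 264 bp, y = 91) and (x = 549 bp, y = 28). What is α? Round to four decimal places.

α ≈ 0.6168

The Cobb–Douglas utilities coincide, so 264^α·91^(1−α) = 549^α·28^(1−α).
Taking logs: α·ln 264 + (1−α)·ln 91 = α·ln 549 + (1−α)·ln 28, i.e. α·-0.7321493 = (1−α)·-1.1786550.
So α/(1−α) = (-1.1786550)/(-0.7321493) = 1.6098561, and α = 1.6098561/2.6098561 ≈ 0.6168.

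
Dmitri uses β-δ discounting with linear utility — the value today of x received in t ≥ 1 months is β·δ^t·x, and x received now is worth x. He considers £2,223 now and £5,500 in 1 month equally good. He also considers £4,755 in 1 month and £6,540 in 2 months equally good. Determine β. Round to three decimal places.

Both payoffs in the second observation are in the future, so β drops out: δ^1·4755 = δ^2·6540 ⇒ δ = 4755/6540 = 0.72706.
Substituting δ into 2223 = β·δ·5500: β = 2223/(3998.853) ≈ 0.556.

β ≈ 0.556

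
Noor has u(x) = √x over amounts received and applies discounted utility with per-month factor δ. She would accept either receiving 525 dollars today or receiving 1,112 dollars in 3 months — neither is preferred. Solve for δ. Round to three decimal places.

Equating discounted utilities: u(525) = δ^3·u(1112) ⇒ δ^3 = u(525)/u(1112).
Since u(x) = √x, δ^3 = √(525/1112) = 0.68711.
Hence δ = (0.68711)^(1/3) = 0.88242.

δ ≈ 0.882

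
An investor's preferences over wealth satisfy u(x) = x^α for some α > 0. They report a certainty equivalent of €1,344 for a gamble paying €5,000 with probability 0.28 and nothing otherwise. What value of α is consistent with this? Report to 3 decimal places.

α ≈ 0.969

EU(lottery) = 0.28·5000^α + 0.72·0 = 0.28·5000^α.
Indifference: 1344^α = 0.28·5000^α, so (1344/5000)^α = 0.28.
Taking logs: α·ln(1344/5000) = ln(0.28), so α = -1.272966 / -1.313788 ≈ 0.969.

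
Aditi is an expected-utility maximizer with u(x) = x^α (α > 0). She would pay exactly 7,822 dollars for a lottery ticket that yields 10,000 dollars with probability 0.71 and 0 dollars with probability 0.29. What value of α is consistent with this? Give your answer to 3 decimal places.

α ≈ 1.394

The lottery's expected utility is 0.71·u(10000) + 0.29·u(0) = 0.71·10000^α (since u(0) = 0 for α > 0).
Equating: 7822^α = 0.71·10000^α, i.e. 0.7822^α = 0.71.
α = ln(0.71) / ln(7822/10000) = -0.342490/-0.245645 ≈ 1.394.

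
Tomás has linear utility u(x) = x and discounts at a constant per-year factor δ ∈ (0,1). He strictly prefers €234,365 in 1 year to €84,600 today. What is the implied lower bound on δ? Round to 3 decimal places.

The preference means 84600 < δ·234365.
So δ > 84600/234365 = 0.36098.

δ > 0.361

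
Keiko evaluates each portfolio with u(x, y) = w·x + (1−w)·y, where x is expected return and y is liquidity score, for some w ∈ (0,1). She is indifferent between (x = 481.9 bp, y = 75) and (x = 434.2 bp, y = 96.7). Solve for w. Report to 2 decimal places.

Equating utilities: w·481.9 + (1−w)·75 = w·434.2 + (1−w)·96.7.
w·(481.9−434.2) = (1−w)·(96.7−75), i.e. w·47.7 = (1−w)·21.7.
So w/(1−w) = 21.7/47.7 = 0.4549, giving w = 21.7/(47.7+21.7) = 0.31.

w = 0.31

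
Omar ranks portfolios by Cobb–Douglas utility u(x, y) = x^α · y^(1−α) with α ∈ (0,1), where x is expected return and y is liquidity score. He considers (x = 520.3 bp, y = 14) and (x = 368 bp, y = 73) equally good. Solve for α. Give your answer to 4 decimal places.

α ≈ 0.8266

The Cobb–Douglas utilities coincide, so 520.3^α·14^(1−α) = 368^α·73^(1−α).
(520.3/368)^α = (73/14)^(1−α); take logs: α·ln(520.3/368) = (1−α)·ln(73/14), i.e. α·0.3463226 = (1−α)·1.6514021.
With A = 0.3463226 and B = 1.6514021: α·A = (1−α)·B, so α = B/(A+B) = 1.6514021/1.9977247 ≈ 0.8266.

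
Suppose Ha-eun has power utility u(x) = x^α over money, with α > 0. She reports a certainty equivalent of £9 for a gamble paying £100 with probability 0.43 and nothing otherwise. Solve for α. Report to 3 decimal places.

EU(lottery) = 0.43·100^α + 0.57·0 = 0.43·100^α.
Indifference: 9^α = 0.43·100^α, so (9/100)^α = 0.43.
Taking logs: α·ln(9/100) = ln(0.43), so α = -0.843970 / -2.407946 ≈ 0.350.

α ≈ 0.350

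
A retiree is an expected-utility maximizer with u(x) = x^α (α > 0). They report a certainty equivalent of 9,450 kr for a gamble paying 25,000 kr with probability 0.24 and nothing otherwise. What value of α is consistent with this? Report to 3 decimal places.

Since u(0) = 0, the lottery's EU is 0.24·25000^α.
Equating: 9450^α = 0.24·25000^α, i.e. 0.3780^α = 0.24.
Take logs: α = ln 0.24 / ln(9450/25000) ≈ 1.46693.

α ≈ 1.467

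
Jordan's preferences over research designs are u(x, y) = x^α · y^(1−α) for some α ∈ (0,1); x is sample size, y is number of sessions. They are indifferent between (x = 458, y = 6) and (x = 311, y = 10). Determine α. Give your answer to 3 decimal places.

α ≈ 0.569

Set the two utilities equal: 458^α·6^(1−α) = 311^α·10^(1−α).
Taking logs: α·ln 458 + (1−α)·ln 6 = α·ln 311 + (1−α)·ln 10, i.e. α·0.387076 = (1−α)·0.510826.
Thus α·(0.897902) = 0.510826, so α = 0.510826/0.897902 ≈ 0.569.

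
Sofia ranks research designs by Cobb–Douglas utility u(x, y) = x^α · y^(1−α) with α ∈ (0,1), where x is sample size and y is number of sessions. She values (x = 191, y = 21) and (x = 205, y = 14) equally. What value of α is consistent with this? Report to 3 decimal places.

α ≈ 0.851

Indifference: 191^α · 21^(1−α) = 205^α · 14^(1−α).
Rearrange to (191/205)^α = (14/21)^(1−α) and take logs: α·-0.070737 = (1−α)·-0.405465.
So α/(1−α) = (-0.405465)/(-0.070737) = 5.732007, and α = 5.732007/6.732007 ≈ 0.851.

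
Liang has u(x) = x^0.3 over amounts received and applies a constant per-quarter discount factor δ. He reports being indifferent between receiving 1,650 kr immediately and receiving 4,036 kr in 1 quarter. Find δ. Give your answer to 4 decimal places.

δ ≈ 0.7646

Equating discounted utilities: u(1650) = δ·u(4036) ⇒ δ = u(1650)/u(4036).
With u(x) = x^0.3: δ = 1650^0.3/4036^0.3 = (1650/4036)^0.3 = 0.76464.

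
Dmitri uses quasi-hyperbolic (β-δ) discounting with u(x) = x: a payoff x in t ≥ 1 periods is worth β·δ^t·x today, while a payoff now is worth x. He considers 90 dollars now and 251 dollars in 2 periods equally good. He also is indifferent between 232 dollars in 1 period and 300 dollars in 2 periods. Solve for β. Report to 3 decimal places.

β ≈ 0.600

From the later pair, β·δ^1·232 = β·δ^2·300; dividing through, δ = 232/300 = 0.77333.
The first indifference: 90 = β·δ^2·251, so β = 90/(δ^2·251) = 90/(0.59804·251) ≈ 0.600.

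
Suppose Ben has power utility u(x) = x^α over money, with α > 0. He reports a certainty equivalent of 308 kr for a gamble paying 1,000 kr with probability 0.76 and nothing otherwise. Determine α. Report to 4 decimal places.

The lottery's expected utility is 0.76·u(1000) + 0.24·u(0) = 0.76·1000^α (since u(0) = 0 for α > 0).
Indifference: 308^α = 0.76·1000^α, so (308/1000)^α = 0.76.
Take logs: α = ln 0.76 / ln(308/1000) ≈ 0.233037.

α ≈ 0.2330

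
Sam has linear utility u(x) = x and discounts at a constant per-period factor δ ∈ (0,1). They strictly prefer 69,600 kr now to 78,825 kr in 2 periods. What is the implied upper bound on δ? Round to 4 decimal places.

δ < 0.9397

Under u(x) = x this choice says 69600 > δ^2·78825.
So δ^2 < 69600/78825 = 0.88297; taking the square root of both positive sides preserves the inequality.
δ < 0.88297^(1/2) = 0.9397.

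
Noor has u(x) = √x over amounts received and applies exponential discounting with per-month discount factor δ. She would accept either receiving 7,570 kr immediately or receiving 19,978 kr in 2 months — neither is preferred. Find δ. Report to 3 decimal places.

δ ≈ 0.785

Indifference means u(7570) = δ^2 · u(19978), so δ^2 = u(7570)/u(19978).
With u(x) = √x: δ^2 = √7570/√19978 = √(7570/19978) = 0.61556.
Taking the square root: δ = 0.61556^(1/2) ≈ 0.785.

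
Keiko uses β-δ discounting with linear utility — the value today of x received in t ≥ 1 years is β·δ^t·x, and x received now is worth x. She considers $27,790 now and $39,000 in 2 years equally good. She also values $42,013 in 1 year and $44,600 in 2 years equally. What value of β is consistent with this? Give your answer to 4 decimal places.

From the later pair, β·δ^1·42013 = β·δ^2·44600; dividing through, δ = 42013/44600 = 0.94200.
The first indifference: 27790 = β·δ^2·39000, so β = 27790/(δ^2·39000) = 27790/(0.88736·39000) ≈ 0.8030.

β ≈ 0.8030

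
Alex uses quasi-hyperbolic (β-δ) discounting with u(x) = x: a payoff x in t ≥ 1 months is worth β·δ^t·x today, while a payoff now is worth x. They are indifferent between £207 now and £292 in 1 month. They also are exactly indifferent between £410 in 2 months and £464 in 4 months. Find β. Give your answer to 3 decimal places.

Both payoffs in the second observation are in the future, so β drops out: δ^2·410 = δ^4·464 ⇒ δ^2 = 410/464 = 0.88362, so δ = 0.94001.
The first indifference: 207 = β·δ·292, so β = 207/(δ·292) = 207/(0.94001·292) ≈ 0.754.

β ≈ 0.754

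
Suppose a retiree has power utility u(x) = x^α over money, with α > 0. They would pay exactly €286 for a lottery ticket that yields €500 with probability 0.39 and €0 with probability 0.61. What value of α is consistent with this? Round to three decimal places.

α ≈ 1.686

Since u(0) = 0, the lottery's EU is 0.39·500^α.
Equating: 286^α = 0.39·500^α, i.e. 0.5720^α = 0.39.
α = ln(0.39) / ln(286/500) = -0.941609/-0.558616 ≈ 1.686.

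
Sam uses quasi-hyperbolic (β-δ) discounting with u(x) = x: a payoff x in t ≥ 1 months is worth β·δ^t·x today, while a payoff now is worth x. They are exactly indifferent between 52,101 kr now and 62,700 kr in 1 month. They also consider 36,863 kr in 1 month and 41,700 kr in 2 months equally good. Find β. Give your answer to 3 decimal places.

β ≈ 0.940

From the later pair, β·δ^1·36863 = β·δ^2·41700; dividing through, δ = 36863/41700 = 0.88400.
Substituting δ into 52101 = β·δ·62700: β = 52101/(55427.101) ≈ 0.940.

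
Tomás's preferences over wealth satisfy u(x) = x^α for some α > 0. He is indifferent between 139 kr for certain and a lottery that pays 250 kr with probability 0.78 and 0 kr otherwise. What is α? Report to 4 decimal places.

The lottery's expected utility is 0.78·u(250) + 0.22·u(0) = 0.78·250^α (since u(0) = 0 for α > 0).
Setting u(139) equal to that: 139^α = 0.78·250^α ⇒ (139/250)^α = 0.78.
Take logs: α = ln 0.78 / ln(139/250) ≈ 0.423283.

α ≈ 0.4233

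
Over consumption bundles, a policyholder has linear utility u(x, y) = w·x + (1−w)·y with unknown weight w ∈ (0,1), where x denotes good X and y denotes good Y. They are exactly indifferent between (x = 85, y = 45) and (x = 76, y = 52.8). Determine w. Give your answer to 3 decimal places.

w = 0.464

u(85,45) = u(76,52.8) means w·85 + (1−w)·45 = w·76 + (1−w)·52.8.
w·(85−76) = (1−w)·(52.8−45), i.e. w·9 = (1−w)·7.8.
Hence w = 7.8/(9+7.8) = 7.8/16.8 = 0.464.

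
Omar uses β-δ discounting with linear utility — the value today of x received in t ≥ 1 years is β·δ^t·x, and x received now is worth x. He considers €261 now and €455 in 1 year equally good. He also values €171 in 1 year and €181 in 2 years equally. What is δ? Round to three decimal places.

Both payoffs in the second observation are in the future, so β drops out: δ^1·171 = δ^2·181 ⇒ δ = 171/181 = 0.94475.

δ ≈ 0.945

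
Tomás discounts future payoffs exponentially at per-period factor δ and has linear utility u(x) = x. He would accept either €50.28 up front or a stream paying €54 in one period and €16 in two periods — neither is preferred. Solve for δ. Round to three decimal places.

Equating present values: 50.28 = 54δ + 16δ².
So 16δ² + 54δ − 50.28 = 0.
δ = (−54 + √(54² + 4·16·50.28)) / (2·16) = (−54 + √6133.92) / 32 ≈ 0.760.

δ ≈ 0.760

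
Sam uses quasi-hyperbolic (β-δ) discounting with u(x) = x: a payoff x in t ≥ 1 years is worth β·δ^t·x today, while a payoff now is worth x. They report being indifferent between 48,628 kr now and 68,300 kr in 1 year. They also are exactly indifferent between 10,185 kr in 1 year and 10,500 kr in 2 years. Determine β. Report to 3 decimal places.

β ≈ 0.734

The second indifference involves only future payoffs, so β cancels: β·δ^1·10185 = β·δ^2·10500, giving δ = 10185/10500 = 0.97000.
Substituting δ into 48628 = β·δ·68300: β = 48628/(66251.000) ≈ 0.734.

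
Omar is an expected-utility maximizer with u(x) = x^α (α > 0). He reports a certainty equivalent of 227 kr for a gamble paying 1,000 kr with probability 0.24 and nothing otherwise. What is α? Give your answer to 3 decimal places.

Since u(0) = 0, the lottery's EU is 0.24·1000^α.
Setting u(227) equal to that: 227^α = 0.24·1000^α ⇒ (227/1000)^α = 0.24.
Taking logs: α·ln(227/1000) = ln(0.24), so α = -1.427116 / -1.482805 ≈ 0.962.

α ≈ 0.962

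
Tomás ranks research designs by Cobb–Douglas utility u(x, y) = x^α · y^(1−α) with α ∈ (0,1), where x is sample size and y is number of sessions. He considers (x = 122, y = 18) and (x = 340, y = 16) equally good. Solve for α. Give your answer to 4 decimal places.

α ≈ 0.1031

The Cobb–Douglas utilities coincide, so 122^α·18^(1−α) = 340^α·16^(1−α).
(122/340)^α = (16/18)^(1−α); take logs: α·ln(122/340) = (1−α)·ln(16/18), i.e. α·-1.0249246 = (1−α)·-0.1177830.
Thus α·(-1.1427076) = -0.1177830, so α = -0.1177830/-1.1427076 ≈ 0.1031.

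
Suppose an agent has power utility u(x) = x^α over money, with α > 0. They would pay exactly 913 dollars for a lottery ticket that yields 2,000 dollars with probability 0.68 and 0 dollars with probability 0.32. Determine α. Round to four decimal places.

α ≈ 0.4918

Since u(0) = 0, the lottery's EU is 0.68·2000^α.
Setting u(913) equal to that: 913^α = 0.68·2000^α ⇒ (913/2000)^α = 0.68.
α = ln(0.68) / ln(913/2000) = -0.3856625/-0.7841666 ≈ 0.4918.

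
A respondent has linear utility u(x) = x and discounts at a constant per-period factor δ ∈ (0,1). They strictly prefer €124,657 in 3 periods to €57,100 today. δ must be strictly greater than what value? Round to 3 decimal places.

δ > 0.771

Under u(x) = x this choice says 57100 < δ^3·124657.
Dividing by 124657: δ^3 > 0.45806. Both sides are positive, so the cube root keeps the direction.
δ > (57100/124657)^(1/3) ≈ 0.771.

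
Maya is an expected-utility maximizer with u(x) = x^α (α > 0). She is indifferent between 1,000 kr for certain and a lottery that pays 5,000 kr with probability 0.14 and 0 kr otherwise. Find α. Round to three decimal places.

Since u(0) = 0, the lottery's EU is 0.14·5000^α.
Setting u(1000) equal to that: 1000^α = 0.14·5000^α ⇒ (1000/5000)^α = 0.14.
Take logs: α = ln 0.14 / ln(1000/5000) ≈ 1.22161.

α ≈ 1.222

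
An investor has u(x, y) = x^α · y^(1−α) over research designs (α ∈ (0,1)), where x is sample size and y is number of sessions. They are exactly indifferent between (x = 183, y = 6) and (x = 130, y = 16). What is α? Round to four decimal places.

α ≈ 0.7415

Indifference: 183^α · 6^(1−α) = 130^α · 16^(1−α).
Taking logs: α·ln 183 + (1−α)·ln 6 = α·ln 130 + (1−α)·ln 16, i.e. α·0.3419517 = (1−α)·0.9808293.
With A = 0.3419517 and B = 0.9808293: α·A = (1−α)·B, so α = B/(A+B) = 0.9808293/1.3227810 ≈ 0.7415.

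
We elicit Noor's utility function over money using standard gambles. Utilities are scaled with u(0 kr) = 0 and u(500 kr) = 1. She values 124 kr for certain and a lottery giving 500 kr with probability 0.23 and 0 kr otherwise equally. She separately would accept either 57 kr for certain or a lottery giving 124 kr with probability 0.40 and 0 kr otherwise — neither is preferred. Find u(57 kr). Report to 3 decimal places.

The first gamble pins u(124 kr): it must equal 0.23·1 + 0.77·0 = 0.23.
Then u(57 kr) = 0.40·u(124 kr) + 0.60·u(0 kr) = 0.40·0.23 + 0.60·0.00 = 0.0920.

0.092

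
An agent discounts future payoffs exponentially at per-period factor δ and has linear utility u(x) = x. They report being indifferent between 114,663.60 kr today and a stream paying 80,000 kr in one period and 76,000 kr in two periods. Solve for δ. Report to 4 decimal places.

δ ≈ 0.8100

Present value of the stream is 80000·δ + 76000·δ². Indifference gives 80000δ + 76000δ² = 114663.60.
So 76000δ² + 80000δ − 114663.60 = 0.
δ = (−80000 + √(80000² + 4·76000·114663.60)) / (2·76000) = (−80000 + √41257734400.00) / 152000 ≈ 0.8100.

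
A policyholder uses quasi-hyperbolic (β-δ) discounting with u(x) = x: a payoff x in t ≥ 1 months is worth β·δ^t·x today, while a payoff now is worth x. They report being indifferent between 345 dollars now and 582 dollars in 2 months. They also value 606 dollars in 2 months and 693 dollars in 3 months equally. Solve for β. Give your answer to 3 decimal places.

The second indifference involves only future payoffs, so β cancels: β·δ^2·606 = β·δ^3·693, giving δ = 606/693 = 0.87446.
The first indifference: 345 = β·δ^2·582, so β = 345/(δ^2·582) = 345/(0.76468·582) ≈ 0.775.

β ≈ 0.775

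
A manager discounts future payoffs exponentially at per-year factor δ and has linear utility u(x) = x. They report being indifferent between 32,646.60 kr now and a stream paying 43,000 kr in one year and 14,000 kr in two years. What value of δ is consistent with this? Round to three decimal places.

The stream is worth 43000δ + 14000δ² today, so 43000δ + 14000δ² = 32646.60.
That is, 14000δ² + 43000δ − 32646.60 = 0, a quadratic in δ.
δ = (−43000 + √(43000² + 4·14000·32646.60)) / (2·14000) = (−43000 + √3677209600.00) / 28000 ≈ 0.630.

δ ≈ 0.630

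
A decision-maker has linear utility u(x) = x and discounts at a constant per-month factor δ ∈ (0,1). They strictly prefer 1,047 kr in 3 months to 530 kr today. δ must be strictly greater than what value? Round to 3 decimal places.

Comparing present values: 530 < δ^3·1047.
Dividing by 1047: δ^3 > 0.50621. Both sides are positive, so the cube root keeps the direction.
δ > (530/1047)^(1/3) ≈ 0.797.

δ > 0.797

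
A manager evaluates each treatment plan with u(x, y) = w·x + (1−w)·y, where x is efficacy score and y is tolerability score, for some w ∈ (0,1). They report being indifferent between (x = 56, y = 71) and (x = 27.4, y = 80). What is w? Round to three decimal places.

w = 0.239

u(56,71) = u(27.4,80) means w·56 + (1−w)·71 = w·27.4 + (1−w)·80.
w·(56−27.4) = (1−w)·(80−71), i.e. w·28.6 = (1−w)·9.
Hence w = 9/(28.6+9) = 9/37.6 = 0.239.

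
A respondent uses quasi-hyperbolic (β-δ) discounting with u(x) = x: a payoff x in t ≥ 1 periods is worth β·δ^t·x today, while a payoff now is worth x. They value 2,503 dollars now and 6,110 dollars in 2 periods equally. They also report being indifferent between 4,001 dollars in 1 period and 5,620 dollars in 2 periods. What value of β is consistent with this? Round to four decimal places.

The second indifference involves only future payoffs, so β cancels: β·δ^1·4001 = β·δ^2·5620, giving δ = 4001/5620 = 0.71192.
The first indifference: 2503 = β·δ^2·6110, so β = 2503/(δ^2·6110) = 2503/(0.50683·6110) ≈ 0.8083.

β ≈ 0.8083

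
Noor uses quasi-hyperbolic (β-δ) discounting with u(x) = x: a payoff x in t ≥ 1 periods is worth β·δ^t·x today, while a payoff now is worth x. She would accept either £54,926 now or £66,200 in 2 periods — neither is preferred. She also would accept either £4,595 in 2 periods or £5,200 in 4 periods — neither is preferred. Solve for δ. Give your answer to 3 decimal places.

Both payoffs in the second observation are in the future, so β drops out: δ^2·4595 = δ^4·5200 ⇒ δ^2 = 4595/5200 = 0.88365, so δ = 0.94003.

δ ≈ 0.940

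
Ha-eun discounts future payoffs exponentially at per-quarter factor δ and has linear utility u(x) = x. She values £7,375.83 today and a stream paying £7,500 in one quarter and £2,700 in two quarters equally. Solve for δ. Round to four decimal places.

δ ≈ 0.7700

The stream is worth 7500δ + 2700δ² today, so 7500δ + 2700δ² = 7375.83.
So 2700δ² + 7500δ − 7375.83 = 0.
By the quadratic formula (taking the positive root), δ = (−7500 + √135908964.00) / 5400 ≈ 0.7700.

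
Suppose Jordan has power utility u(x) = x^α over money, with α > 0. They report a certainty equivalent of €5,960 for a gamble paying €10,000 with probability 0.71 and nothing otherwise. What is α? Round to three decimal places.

α ≈ 0.662

EU(lottery) = 0.71·10000^α + 0.29·0 = 0.71·10000^α.
Equating: 5960^α = 0.71·10000^α, i.e. 0.5960^α = 0.71.
α = ln(0.71) / ln(5960/10000) = -0.342490/-0.517515 ≈ 0.662.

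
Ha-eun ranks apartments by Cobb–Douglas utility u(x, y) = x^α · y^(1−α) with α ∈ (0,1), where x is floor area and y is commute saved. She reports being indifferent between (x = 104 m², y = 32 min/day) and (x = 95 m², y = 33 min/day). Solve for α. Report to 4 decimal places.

Indifference: 104^α · 32^(1−α) = 95^α · 33^(1−α).
Rearrange to (104/95)^α = (33/32)^(1−α) and take logs: α·0.0905140 = (1−α)·0.0307717.
Thus α·(0.1212857) = 0.0307717, so α = 0.0307717/0.1212857 ≈ 0.2537.

α ≈ 0.2537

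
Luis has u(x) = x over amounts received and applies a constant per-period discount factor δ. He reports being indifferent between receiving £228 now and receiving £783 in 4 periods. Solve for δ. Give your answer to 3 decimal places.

δ ≈ 0.735

The payoff in 4 periods is discounted by δ^4, so u(228) = δ^4·u(783) and δ^4 = u(228)/u(783).
With u(x) = x: δ^4 = 228/783 = 0.29119.
Hence δ = (0.29119)^(1/4) = 0.73459.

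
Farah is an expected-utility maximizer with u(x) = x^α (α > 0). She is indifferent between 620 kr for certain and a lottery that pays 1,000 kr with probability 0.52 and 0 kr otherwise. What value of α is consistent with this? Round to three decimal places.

EU(lottery) = 0.52·1000^α + 0.48·0 = 0.52·1000^α.
Equating: 620^α = 0.52·1000^α, i.e. 0.6200^α = 0.52.
Take logs: α = ln 0.52 / ln(620/1000) ≈ 1.36794.

α ≈ 1.368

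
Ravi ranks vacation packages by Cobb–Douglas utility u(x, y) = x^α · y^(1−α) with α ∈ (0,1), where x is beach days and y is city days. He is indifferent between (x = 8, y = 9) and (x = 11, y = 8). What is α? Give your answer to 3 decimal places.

α ≈ 0.270

The Cobb–Douglas utilities coincide, so 8^α·9^(1−α) = 11^α·8^(1−α).
Rearrange to (8/11)^α = (8/9)^(1−α) and take logs: α·-0.318454 = (1−α)·-0.117783.
So α/(1−α) = (-0.117783)/(-0.318454) = 0.369859, and α = 0.369859/1.369859 ≈ 0.270.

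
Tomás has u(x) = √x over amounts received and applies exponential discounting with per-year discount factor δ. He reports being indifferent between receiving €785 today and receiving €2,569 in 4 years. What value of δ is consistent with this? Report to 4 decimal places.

Indifference means u(785) = δ^4 · u(2569), so δ^4 = u(785)/u(2569).
Since u(x) = √x, δ^4 = √(785/2569) = 0.55278.
So δ = 0.55278^(1/4) ≈ 0.8623.

δ ≈ 0.8623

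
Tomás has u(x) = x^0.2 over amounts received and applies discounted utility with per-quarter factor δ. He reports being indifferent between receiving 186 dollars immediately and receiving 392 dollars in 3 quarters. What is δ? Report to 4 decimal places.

δ ≈ 0.9515

The payoff in 3 quarters is discounted by δ^3, so u(186) = δ^3·u(392) and δ^3 = u(186)/u(392).
Since u(x) = x^0.2, δ^3 = (186/392)^0.2 = 0.47449^0.2 = 0.86148.
Taking the cube root: δ = 0.86148^(1/3) ≈ 0.9515.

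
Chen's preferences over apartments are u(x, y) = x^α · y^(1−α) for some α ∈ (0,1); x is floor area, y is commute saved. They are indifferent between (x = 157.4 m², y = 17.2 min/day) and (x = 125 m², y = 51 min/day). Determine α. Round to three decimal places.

Indifference: 157.4^α · 17.2^(1−α) = 125^α · 51^(1−α).
Rearrange to (157.4/125)^α = (51/17.2)^(1−α) and take logs: α·0.230477 = (1−α)·1.086916.
With A = 0.230477 and B = 1.086916: α·A = (1−α)·B, so α = B/(A+B) = 1.086916/1.317393 ≈ 0.825.

α ≈ 0.825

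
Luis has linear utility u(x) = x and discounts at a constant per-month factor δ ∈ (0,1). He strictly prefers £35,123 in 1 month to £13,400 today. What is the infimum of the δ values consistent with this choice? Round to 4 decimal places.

Under u(x) = x this choice says 13400 < δ·35123.
So δ > 13400/35123 = 0.38152.

δ > 0.3815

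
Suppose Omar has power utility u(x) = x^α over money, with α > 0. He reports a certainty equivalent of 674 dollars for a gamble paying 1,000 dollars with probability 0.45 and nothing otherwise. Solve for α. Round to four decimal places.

Since u(0) = 0, the lottery's EU is 0.45·1000^α.
Equating: 674^α = 0.45·1000^α, i.e. 0.6740^α = 0.45.
Taking logs: α·ln(674/1000) = ln(0.45), so α = -0.7985077 / -0.3945252 ≈ 2.0240.

α ≈ 2.0240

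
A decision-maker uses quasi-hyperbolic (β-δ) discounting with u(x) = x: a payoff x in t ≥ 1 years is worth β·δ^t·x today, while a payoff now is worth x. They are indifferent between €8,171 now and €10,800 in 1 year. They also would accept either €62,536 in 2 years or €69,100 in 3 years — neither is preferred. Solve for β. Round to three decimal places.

β ≈ 0.836

From the later pair, β·δ^2·62536 = β·δ^3·69100; dividing through, δ = 62536/69100 = 0.90501.
Now use the now-vs-future pair: 8171 = β·δ·10800 gives β = 8171/(0.90501·10800) ≈ 0.836.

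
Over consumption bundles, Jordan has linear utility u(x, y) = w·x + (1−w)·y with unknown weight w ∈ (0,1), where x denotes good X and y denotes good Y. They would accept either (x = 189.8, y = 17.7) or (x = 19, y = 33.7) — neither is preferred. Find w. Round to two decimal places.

w = 0.09

Indifference: w·189.8 + (1−w)·17.7 = w·19 + (1−w)·33.7.
Rearranging, 170.8·w − 16·(1−w) = 0.
The marginal rate of substitution is 16/170.8, so w = 16/(170.8+16) = 0.09.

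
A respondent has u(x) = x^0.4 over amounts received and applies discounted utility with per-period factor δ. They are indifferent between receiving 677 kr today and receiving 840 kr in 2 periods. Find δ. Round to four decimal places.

The payoff in 2 periods is discounted by δ^2, so u(677) = δ^2·u(840) and δ^2 = u(677)/u(840).
Since u(x) = x^0.4, δ^2 = (677/840)^0.4 = 0.80595^0.4 = 0.91733.
So δ = 0.91733^(1/2) ≈ 0.9578.

δ ≈ 0.9578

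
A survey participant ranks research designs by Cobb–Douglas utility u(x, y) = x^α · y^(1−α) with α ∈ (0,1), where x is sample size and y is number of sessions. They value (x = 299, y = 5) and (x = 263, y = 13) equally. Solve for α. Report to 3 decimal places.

α ≈ 0.882

The Cobb–Douglas utilities coincide, so 299^α·5^(1−α) = 263^α·13^(1−α).
(299/263)^α = (13/5)^(1−α); take logs: α·ln(299/263) = (1−α)·ln(13/5), i.e. α·0.128290 = (1−α)·0.955511.
With A = 0.128290 and B = 0.955511: α·A = (1−α)·B, so α = B/(A+B) = 0.955511/1.083801 ≈ 0.882.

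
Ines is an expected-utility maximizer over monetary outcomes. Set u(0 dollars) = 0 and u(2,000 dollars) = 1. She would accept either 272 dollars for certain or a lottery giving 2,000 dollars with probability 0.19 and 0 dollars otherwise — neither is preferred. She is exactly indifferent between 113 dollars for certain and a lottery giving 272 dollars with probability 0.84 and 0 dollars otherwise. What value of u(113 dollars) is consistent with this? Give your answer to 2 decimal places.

0.16

The first gamble pins u(272 dollars): it must equal 0.19·1 + 0.81·0 = 0.19.
Chaining: u(113 dollars) = 0.84·0.19 + 0.16·0.00 = 0.1596.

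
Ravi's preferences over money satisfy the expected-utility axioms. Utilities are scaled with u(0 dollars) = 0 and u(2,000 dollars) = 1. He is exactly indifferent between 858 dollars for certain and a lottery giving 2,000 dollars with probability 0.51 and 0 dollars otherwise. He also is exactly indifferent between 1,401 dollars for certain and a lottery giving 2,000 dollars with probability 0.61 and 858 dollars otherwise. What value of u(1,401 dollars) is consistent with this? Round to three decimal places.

0.809

The first gamble pins u(858 dollars): it must equal 0.51·1 + 0.49·0 = 0.51.
The second indifference gives u(1,401 dollars) = 0.61·u(2,000 dollars) + 0.39·u(858 dollars) = 0.61·1.00 + 0.39·0.51 = 0.8089.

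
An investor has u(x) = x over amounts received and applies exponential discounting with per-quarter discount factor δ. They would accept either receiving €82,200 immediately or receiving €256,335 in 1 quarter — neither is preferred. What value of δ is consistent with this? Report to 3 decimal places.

Indifference means u(82200) = δ · u(256335), so δ = u(82200)/u(256335).
With u(x) = x: δ = 82200/256335 = 0.32067.

δ ≈ 0.321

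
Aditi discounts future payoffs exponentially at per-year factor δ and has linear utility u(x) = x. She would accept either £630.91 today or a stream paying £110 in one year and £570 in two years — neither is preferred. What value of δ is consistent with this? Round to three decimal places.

The stream is worth 110δ + 570δ² today, so 110δ + 570δ² = 630.91.
That is, 570δ² + 110δ − 630.91 = 0, a quadratic in δ.
By the quadratic formula (taking the positive root), δ = (−110 + √1450574.80) / 1140 ≈ 0.960.

δ ≈ 0.960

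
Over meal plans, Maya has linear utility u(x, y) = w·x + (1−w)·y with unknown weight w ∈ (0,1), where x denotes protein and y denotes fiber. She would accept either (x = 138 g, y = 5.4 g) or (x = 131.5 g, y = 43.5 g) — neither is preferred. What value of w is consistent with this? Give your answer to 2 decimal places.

u(138,5.4) = u(131.5,43.5) means w·138 + (1−w)·5.4 = w·131.5 + (1−w)·43.5.
w·(138−131.5) = (1−w)·(43.5−5.4), i.e. w·6.5 = (1−w)·38.1.
The marginal rate of substitution is 38.1/6.5, so w = 38.1/(6.5+38.1) = 0.85.

w = 0.85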